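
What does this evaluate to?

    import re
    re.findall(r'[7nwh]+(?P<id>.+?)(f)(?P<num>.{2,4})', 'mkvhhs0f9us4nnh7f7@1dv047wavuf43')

With 3 capturing groups, `findall` returns a 3-tuple per match.

[('s0', 'f', '9us4'), ('f7@1dv047wavu', 'f', '43')]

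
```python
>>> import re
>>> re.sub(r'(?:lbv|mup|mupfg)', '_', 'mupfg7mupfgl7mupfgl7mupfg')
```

The regex engine tests alternatives in the order written; an earlier branch that matches wins even if a later one would match more.
Every occurrence is swapped for '_'.

'_fg7_fgl7_fgl7_fg'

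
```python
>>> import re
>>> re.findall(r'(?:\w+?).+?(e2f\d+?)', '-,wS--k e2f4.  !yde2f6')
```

This matches one or more of a word character (lazy) (non-capturing group); then one or more of any character (lazy); then the literal 'e2f', then one or more of a digit (lazy) (captured).
The `?` after the quantifier makes it lazy — it takes as little as possible before letting the rest of the pattern try.
Matches: at [2:12] match 'wS--k e2f4', group 1 = 'e2f4'; at [16:22] match 'yde2f6', group 1 = 'e2f6'.
With a single group, `findall` returns only what that group captured — 2 items.

['e2f4', 'e2f6']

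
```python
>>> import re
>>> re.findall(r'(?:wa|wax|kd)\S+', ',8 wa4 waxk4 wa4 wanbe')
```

['wa4', 'waxk4', 'wa4', 'wanbe']

Scanning left to right: at [3:6] → 'wa4'; at [7:12] → 'waxk4'; at [13:16] → 'wa4'; at [17:22] → 'wanbe'.
Since nothing is captured, `findall` lists the 4 matched substrings directly.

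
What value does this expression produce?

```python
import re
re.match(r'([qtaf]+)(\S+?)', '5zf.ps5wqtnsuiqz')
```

`match` is anchored at position 0; if the pattern doesn't fit there, it returns None.
Here the pattern fails at index 0, so the call returns None.

None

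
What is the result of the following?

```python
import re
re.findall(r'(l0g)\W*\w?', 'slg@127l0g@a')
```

Pattern: the literal 'l', then the literal '0g' (captured); then zero or more of a non-word character, then optionally a word character.
Matches: at [7:12] match 'l0g@a', group 1 = 'l0g'.
`findall` collects group 1 from the one match (1 total).

['l0g']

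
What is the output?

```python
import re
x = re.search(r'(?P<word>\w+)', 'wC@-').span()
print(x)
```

The match spans [0:2] → 'wC'.

(0, 2)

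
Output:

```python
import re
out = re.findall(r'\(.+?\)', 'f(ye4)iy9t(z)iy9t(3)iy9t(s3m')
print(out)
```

With the lazy modifier that quantifier settles for the fewest repetitions that let the rest of the pattern succeed (the atoms after it are unaffected and can still be greedy).
No capturing groups, so `findall` returns the 3 full match strings.

['(ye4)', '(z)', '(3)']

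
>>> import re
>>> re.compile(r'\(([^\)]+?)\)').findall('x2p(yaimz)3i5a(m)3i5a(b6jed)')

With a single group, `findall` returns only what that group captured — 3 items.

['yaimz', 'm', 'b6jed']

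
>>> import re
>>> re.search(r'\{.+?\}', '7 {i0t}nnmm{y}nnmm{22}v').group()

Because the quantifier is non-greedy, it stops expanding at the earliest point where the rest of the pattern can succeed.
`re.search` tries every starting position until one works.
The match spans [2:7] → '{i0t}'.

'{i0t}'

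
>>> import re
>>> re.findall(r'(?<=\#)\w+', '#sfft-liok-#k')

['sfft', 'k']

The `(?=…)`/`(?<=…)` assertion just peeks at neighbouring text; it doesn't advance the match position.
Scanning left to right: at [1:5] → 'sfft'; at [12:13] → 'k'.
With no groups in the pattern, `findall` gives back each whole match — 2 here.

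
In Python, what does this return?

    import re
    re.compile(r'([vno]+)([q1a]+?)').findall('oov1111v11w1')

Pattern: one or more of one of [vno] (captured); then one or more of one of [q1a] (lazy) (captured).
Matches: at [0:4] match 'oov1', groups = ('oov', '1'); at [7:9] match 'v1', groups = ('v', '1').
Multiple groups make `findall` return tuples — one 2-tuple for each match.

[('oov', '1'), ('v', '1')]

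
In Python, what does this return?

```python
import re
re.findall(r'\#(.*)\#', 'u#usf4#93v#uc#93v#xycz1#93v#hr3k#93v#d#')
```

['usf4#93v#uc#93v#xycz1#93v#hr3k#93v#d']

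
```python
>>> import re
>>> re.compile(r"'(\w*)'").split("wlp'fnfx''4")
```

`re.split` interleaves the captured-group text with the surrounding fragments.

['wlp', 'fnfx', "'4"]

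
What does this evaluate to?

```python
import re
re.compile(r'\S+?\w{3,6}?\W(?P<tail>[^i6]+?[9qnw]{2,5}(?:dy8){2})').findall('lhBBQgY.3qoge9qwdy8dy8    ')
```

With a single group, `findall` returns only what that group captured — 1 item.

['3qoge9qwdy8dy8']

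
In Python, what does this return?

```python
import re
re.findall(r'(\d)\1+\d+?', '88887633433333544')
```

['8', '3', '3']

A backreference is literal: `\1` must see the identical characters the first group matched.
Walking the string: at [0:5] match '88887', group 1 = '8'; at [6:9] match '334', group 1 = '3'; at [9:15] match '333335', group 1 = '3'.
With a single group, `findall` returns only what that group captured — 3 items.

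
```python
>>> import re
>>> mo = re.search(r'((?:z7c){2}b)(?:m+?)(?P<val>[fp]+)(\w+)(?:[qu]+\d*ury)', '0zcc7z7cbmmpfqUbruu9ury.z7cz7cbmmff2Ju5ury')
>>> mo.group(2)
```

The match spans [24:42] → 'z7cz7cbmmff2Ju5ury'.
Captured: group 1 = 'z7cz7cb', group 2 = 'ff', group 3 = '2J'.

'ff'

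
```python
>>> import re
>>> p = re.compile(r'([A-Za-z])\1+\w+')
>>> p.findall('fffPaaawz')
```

['f']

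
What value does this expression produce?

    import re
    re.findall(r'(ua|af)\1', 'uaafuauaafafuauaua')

['ua', 'af', 'ua']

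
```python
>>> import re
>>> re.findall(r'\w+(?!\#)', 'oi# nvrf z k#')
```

['o', 'nvrf', 'z']

A negative assertion filters positions out without eating any characters.
No capturing groups, so `findall` returns the 3 full match strings.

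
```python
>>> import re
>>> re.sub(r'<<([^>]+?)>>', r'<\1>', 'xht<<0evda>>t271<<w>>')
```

'xht<0evda>t271<w>'

The replacement refers to a captured group, so each match is rewritten using its own captured text.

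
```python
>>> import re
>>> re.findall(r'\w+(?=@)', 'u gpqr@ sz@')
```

['gpqr', 'sz']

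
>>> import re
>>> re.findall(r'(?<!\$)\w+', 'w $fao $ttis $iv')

The negative lookahead/lookbehind blocks any match where the forbidden context is present.
Matches: at [0:1] → 'w'; at [4:6] → 'ao'; at [9:12] → 'tis'; at [15:16] → 'v'.
No capturing groups, so `findall` returns the 4 full match strings.

['w', 'ao', 'tis', 'v']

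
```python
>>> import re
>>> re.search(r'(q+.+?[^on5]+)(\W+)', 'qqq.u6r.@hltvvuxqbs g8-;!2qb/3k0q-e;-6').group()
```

'qqq.u6r.@hltvvuxqbs g8-;!2qb/3k0q-e;-'

Pattern: one or more of the literal 'q', then one or more of any character (lazy), then one or more of any character except [on5] (captured); then one or more of a non-word character (captured).
`search` walks the string left to right and returns the first match it finds.
The match spans [0:37] → 'qqq.u6r.@hltvvuxqbs g8-;!2qb/3k0q-e;-'.
Captured: group 1 = 'qqq.u6r.@hltvvuxqbs g8-;!2qb/3k0q-e;', group 2 = '-'.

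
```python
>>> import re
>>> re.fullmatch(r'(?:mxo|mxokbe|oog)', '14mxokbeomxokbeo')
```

None

`fullmatch` succeeds only if the pattern covers the string from start to end.
Here the pattern can't cover the whole string, so the call returns None.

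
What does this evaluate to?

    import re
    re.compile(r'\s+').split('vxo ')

Pattern: one or more of whitespace.
Matches to split on: at [3:4] → ' '.
Splitting on the pattern gives 2 pieces.

['vxo', '']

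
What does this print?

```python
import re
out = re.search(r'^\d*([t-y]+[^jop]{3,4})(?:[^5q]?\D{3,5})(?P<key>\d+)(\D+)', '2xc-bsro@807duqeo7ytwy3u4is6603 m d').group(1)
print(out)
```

This matches anchored at the start of the string; then zero or more of a digit; then one or more of a character in [t-y], then 3 to 4 of any character except [jop] (captured); then optionally any character except [5q], then 3 to 5 of a non-digit (non-capturing group); then one or more of a digit (captured as 'key'); then one or more of a non-digit (captured).
`search` walks the string left to right and returns the first match it finds.
The match spans [0:17] → '2xc-bsro@807duqeo'.
Captured: group 1 = 'xc-bs', group 2 = '807', group 3 = 'duqeo'.

xc-bs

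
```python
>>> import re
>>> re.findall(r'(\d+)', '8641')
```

['8641']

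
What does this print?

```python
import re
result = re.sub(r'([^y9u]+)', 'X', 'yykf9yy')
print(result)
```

yyX9yy

Pattern: one or more of any character except [y9u] (captured).
Matches: at [2:4] → 'kf'.
Every occurrence is swapped for 'X'.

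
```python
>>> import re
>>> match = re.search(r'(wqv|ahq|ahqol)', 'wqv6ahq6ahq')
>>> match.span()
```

The match spans [0:3] → 'wqv'.

(0, 3)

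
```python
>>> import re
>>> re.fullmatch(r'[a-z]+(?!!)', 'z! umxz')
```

None

`(?!…)`/`(?<!…)` only lets a position through if the neighbouring text does NOT match; no characters are consumed.
`fullmatch` succeeds only if the pattern covers the string from start to end.
Here there's no way to consume every character, so the call returns None.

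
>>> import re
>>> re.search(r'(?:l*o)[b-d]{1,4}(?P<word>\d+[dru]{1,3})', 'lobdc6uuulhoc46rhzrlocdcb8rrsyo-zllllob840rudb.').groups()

('6uuu',)

Pattern: zero or more of a literal 'l', then the literal 'o' (non-capturing group); then 1 to 4 of a character in [b-d]; then one or more of a digit, then 1 to 3 of one of [dru] (captured as 'word').
`re.search` scans for the first position where the pattern succeeds.
The match spans [0:9] → 'lobdc6uuu'.
Captured: group 1 = '6uuu'.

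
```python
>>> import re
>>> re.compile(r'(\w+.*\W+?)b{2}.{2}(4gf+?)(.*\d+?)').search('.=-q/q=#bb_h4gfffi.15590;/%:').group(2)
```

The pattern matches one or more of a word character, then zero or more of any character, then one or more of a non-word character (lazy) (captured); then exactly 2 of the literal 'b', then exactly 2 of any character; then the literal '4g', then one or more of the literal 'f' (lazy) (captured); then zero or more of any character, then one or more of a digit (lazy) (captured).
A non-greedy quantifier consumes as few characters as it can — just enough that the remainder of the pattern still matches from where it stops; whatever follows it matches normally.
`re.search` tries every starting position until one works.
The match spans [3:24] → 'q/q=#bb_h4gfffi.15590'.
Captured: group 1 = 'q/q=#', group 2 = '4gf', group 3 = 'ffi.15590'.

'4gf'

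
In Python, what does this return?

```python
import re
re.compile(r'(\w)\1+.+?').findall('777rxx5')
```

After group 1 captures some text, `\1` only succeeds where that same text appears again.
Matches: at [0:4] match '777r', group 1 = '7'; at [4:7] match 'xx5', group 1 = 'x'.
One capturing group, so `findall` returns just the captured substring from each match — 2 in all.

['7', 'x']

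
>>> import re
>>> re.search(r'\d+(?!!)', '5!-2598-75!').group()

'2598'

The negative lookaround is zero-width — it rules out positions where the adjacent text would match, without consuming anything.
`re.search` tries every starting position until one works.
The match spans [3:7] → '2598'.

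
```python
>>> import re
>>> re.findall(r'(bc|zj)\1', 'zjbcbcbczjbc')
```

['bc']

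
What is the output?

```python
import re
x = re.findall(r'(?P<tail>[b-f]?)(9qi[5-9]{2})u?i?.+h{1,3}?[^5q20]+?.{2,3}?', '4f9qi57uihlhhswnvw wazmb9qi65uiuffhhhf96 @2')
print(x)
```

`findall` packs the 2 group values into a tuple for every match.

[('f', '9qi57')]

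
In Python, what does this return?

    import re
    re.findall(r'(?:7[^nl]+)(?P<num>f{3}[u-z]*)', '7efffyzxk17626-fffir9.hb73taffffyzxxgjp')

Pattern: the literal '7', then one or more of any character except [nl] (non-capturing group); then exactly 3 of the literal 'f', then zero or more of a character in [u-z] (captured as 'num').
Walking the string: at [0:36] match '7efffyzxk17626-fffir9.hb73taffffyzxx', group 1 = 'fffyzxx'.
Because there's exactly one group, `findall` drops the full match and keeps group 1 from the one hit.

['fffyzxx']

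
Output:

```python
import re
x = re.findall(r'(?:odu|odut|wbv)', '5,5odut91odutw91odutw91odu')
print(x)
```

Branches in `(...|...)` are attempted left-to-right; the first branch that allows the whole pattern to succeed is taken.
`findall` yields the raw match text (4 of them) because the pattern has no groups.

['odu', 'odu', 'odu', 'odu']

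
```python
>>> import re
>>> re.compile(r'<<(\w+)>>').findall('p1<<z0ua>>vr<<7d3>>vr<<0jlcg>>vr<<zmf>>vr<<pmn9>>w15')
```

`findall` collects group 1 from each match (5 total).

['z0ua', '7d3', '0jlcg', 'zmf', 'pmn9']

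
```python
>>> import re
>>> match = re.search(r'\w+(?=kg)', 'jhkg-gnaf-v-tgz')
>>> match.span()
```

Lookahead/lookbehind check context without consuming it, so the matched span excludes the asserted characters.
`re.search` scans for the first position where the pattern succeeds.
The match spans [0:2] → 'jh'.

(0, 2)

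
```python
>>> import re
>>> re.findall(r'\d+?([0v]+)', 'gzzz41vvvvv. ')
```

['vvvvv']

One capturing group, so `findall` returns just the captured substring from the one match — 1 in all.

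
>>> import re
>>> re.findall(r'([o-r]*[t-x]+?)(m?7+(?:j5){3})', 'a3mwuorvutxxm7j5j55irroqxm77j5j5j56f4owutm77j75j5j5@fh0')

Pattern: zero or more of a character in [o-r], then one or more of a character in [t-x] (lazy) (captured); then optionally the literal 'm', then one or more of a literal '7', then the literal 'j5' repeated 3 times (captured).
Matches: at [20:34] match 'rroqxm77j5j5j5', groups = ('rroqx', 'm77j5j5j5').
2 groups means the one result is a tuple of 2 captured strings — 1 here.

[('rroqx', 'm77j5j5j5')]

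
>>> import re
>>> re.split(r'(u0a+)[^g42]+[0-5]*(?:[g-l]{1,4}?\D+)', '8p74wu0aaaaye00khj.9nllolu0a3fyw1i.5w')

The pattern matches the literal 'u0', then one or more of the literal 'a' (captured); then one or more of any character except [g42]; then zero or more of a character in [0-5]; then 1 to 4 of a character in [g-l] (lazy), then one or more of a non-digit (non-capturing group).
Matches to split on: at [5:35] → 'u0aaaaye00khj.9nllolu0a3fyw1i.'.
`re.split` interleaves the captured-group text with the surrounding fragments.

['8p74w', 'u0aaaa', '5w']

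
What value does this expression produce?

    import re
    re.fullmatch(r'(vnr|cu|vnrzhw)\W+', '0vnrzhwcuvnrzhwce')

None

For `fullmatch`, every character of the input must be accounted for by the pattern.
Here the string isn't matched end-to-end, so the call returns None.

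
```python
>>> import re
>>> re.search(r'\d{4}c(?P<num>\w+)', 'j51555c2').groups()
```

The match spans [2:8] → '1555c2'.
Captured: group 1 = '2'.

('2',)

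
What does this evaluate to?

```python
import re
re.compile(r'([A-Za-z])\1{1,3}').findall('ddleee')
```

['d', 'e']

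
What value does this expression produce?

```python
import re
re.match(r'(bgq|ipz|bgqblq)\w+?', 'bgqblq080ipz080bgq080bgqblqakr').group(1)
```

'bgq'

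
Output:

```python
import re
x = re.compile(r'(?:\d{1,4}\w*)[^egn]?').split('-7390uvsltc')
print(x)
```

This matches 1 to 4 of a digit, then zero or more of a word character (non-capturing group); then optionally any character except [egn].
Matches to split on: at [1:11] → '7390uvsltc'.
The string is cut at each match, leaving 2 pieces.

['-', '']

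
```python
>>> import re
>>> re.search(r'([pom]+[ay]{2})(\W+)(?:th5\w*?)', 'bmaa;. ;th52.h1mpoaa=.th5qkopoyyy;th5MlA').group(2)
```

';. ;'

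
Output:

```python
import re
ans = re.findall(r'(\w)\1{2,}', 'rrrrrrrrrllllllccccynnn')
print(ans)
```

After group 1 captures some text, `\1` only succeeds where that same text appears again.
Scanning left to right: at [0:9] match 'rrrrrrrrr', group 1 = 'r'; at [9:15] match 'llllll', group 1 = 'l'; at [15:19] match 'cccc', group 1 = 'c'; at [20:23] match 'nnn', group 1 = 'n'.
One capturing group, so `findall` returns just the captured substring from each match — 4 in all.

['r', 'l', 'c', 'n']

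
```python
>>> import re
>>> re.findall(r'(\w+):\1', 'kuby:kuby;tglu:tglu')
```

['kuby', 'tglu']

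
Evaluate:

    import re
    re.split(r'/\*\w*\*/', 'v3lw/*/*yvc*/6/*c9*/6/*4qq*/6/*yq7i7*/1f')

['v3lw/*', '6', '6', '6', '1f']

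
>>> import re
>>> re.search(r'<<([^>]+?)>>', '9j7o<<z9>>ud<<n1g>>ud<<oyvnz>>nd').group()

'<<z9>>'

`re.search` scans for the first position where the pattern succeeds.
The match spans [4:10] → '<<z9>>'.
Captured: group 1 = 'z9'.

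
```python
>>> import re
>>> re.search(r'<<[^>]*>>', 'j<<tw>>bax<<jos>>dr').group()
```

'<<tw>>'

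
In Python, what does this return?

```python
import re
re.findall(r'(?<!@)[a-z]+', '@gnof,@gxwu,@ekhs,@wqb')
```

['nof', 'xwu', 'khs', 'qb']

The negative lookaround is zero-width — it rules out positions where the adjacent text would match, without consuming anything.
Scanning left to right: at [2:5] → 'nof'; at [8:11] → 'xwu'; at [14:17] → 'khs'; at [20:22] → 'qb'.
No capturing groups, so `findall` returns the 4 full match strings.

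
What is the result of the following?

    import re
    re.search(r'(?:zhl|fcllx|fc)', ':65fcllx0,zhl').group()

'fcllx'

The regex engine tests alternatives in the order written; an earlier branch that matches wins even if a later one would match more.
`search` walks the string left to right and returns the first match it finds.
The match spans [3:8] → 'fcllx'.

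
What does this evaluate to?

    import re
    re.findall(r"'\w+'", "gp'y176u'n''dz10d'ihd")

Matches: at [2:9] → "'y176u'"; at [11:18] → "'dz10d'".
Since nothing is captured, `findall` lists the 2 matched substrings directly.

["'y176u'", "'dz10d'"]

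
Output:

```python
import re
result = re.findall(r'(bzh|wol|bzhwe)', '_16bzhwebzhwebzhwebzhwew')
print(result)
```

Alternation tries branches left to right and keeps the first one that lets the overall match succeed at that position.
Scanning left to right: at [3:6] match 'bzh', group 1 = 'bzh'; at [8:11] match 'bzh', group 1 = 'bzh'; at [13:16] match 'bzh', group 1 = 'bzh'; at [18:21] match 'bzh', group 1 = 'bzh'.
Because there's exactly one group, `findall` drops the full match and keeps group 1 from each hit.

['bzh', 'bzh', 'bzh', 'bzh']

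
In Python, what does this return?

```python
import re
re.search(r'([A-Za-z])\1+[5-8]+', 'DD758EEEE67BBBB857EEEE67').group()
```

The backreference `\1` re-matches whatever the first group consumed, character for character.
`search` walks the string left to right and returns the first match it finds.
The match spans [0:5] → 'DD758'.
Captured: group 1 = 'D'.

'DD758'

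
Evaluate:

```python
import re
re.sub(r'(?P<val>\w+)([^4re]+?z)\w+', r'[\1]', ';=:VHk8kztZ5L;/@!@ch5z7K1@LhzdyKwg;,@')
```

';=:[VHk8kztZ5L]@[L];,@'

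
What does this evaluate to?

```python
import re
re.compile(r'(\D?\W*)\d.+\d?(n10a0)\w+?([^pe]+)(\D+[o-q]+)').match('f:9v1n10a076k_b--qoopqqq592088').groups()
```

The match spans [0:24] → 'f:9v1n10a076k_b--qoopqqq'.
Captured: group 1 = 'f:', group 2 = 'n10a0', group 3 = '6k_b--qoo', group 4 = 'pqqq'.

('f:', 'n10a0', '6k_b--qoo', 'pqqq')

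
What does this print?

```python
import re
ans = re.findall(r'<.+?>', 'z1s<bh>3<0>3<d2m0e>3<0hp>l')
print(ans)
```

A non-greedy quantifier consumes as few characters as it can — just enough that the remainder of the pattern still matches from where it stops; whatever follows it matches normally.
No capturing groups, so `findall` returns the 4 full match strings.

['<bh>', '<0>', '<d2m0e>', '<0hp>']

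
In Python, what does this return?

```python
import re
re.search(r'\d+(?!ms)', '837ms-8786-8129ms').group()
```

'83'

Because the assertion is negative and zero-width, positions next to the forbidden text are skipped.
The match spans [0:2] → '83'.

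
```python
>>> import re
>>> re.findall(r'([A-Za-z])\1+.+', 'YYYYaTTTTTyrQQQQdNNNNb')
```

['Y']

A backreference is literal: `\1` must see the identical characters the first group matched.
With a single group, `findall` returns only what that group captured — 1 item.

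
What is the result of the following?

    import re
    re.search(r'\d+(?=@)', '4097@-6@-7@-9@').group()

The positive lookaround only admits positions where the adjacent text matches; those characters stay outside the span.
`re.search` scans for the first position where the pattern succeeds.
The match spans [0:4] → '4097'.

'4097'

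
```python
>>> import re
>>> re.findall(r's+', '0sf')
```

['s']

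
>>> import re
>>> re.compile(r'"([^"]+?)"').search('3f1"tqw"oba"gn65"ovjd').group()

The match spans [3:8] → '"tqw"'.

'"tqw"'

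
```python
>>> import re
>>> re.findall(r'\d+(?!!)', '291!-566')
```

['29', '566']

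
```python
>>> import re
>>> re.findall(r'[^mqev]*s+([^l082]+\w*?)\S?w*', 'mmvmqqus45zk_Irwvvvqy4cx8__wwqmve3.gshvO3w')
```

Pattern: zero or more of any character except [mqev]; then one or more of a literal 's'; then one or more of any character except [l082], then zero or more of a word character (lazy) (captured); then optionally a non-whitespace character, then zero or more of the literal 'w'.
Scanning left to right: at [6:25] match 'us45zk_Irwvvvqy4cx8', group 1 = '45zk_Irwvvvqy4cx'; at [33:42] match '3.gshvO3w', group 1 = 'hvO3w'.
One capturing group, so `findall` returns just the captured substring from each match — 2 in all.

['45zk_Irwvvvqy4cx', 'hvO3w']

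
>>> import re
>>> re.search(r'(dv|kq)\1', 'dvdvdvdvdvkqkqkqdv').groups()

('dv',)

`\1` has to match the exact text group 1 already captured.
Unlike `match`, `search` isn't anchored — it looks for the pattern anywhere in the string.
The match spans [0:4] → 'dvdv'.
Captured: group 1 = 'dv'.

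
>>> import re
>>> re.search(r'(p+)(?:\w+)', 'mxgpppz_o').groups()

('ppp',)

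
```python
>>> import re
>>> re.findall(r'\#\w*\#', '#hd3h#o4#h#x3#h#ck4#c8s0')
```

Walking the string: at [0:6] → '#hd3h#'; at [8:11] → '#h#'; at [13:16] → '#h#'.
No capturing groups, so `findall` returns the 3 full match strings.

['#hd3h#', '#h#', '#h#']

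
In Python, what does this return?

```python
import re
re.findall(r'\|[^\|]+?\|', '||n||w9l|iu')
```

`findall` yields the raw match text (2 of them) because the pattern has no groups.

['|n|', '|w9l|']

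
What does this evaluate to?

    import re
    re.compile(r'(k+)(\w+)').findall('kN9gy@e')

[('k', 'N9gy')]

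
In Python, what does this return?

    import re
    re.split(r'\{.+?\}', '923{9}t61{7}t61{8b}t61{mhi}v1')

Splitting on the pattern gives 5 pieces.

['923', 't61', 't61', 't61', 'v1']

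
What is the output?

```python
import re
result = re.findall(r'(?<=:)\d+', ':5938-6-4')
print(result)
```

['5938']

The lookaround is zero-width — it requires the adjacent text to match without consuming it, so the asserted text isn't part of the match.
Scanning left to right: at [1:5] → '5938'.
Since nothing is captured, `findall` lists the 1 matched substring directly.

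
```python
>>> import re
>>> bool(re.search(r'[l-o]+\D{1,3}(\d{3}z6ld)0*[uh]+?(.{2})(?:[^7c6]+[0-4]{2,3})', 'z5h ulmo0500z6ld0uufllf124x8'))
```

False

Here no position works, so the call returns None, and `bool(None)` is False.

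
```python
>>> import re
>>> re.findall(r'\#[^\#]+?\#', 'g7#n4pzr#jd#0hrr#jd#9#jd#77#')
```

No capturing groups, so `findall` returns the 4 full match strings.

['#n4pzr#', '#0hrr#', '#9#', '#77#']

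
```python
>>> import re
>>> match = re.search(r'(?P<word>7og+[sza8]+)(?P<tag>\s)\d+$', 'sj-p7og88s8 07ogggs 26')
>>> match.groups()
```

Pattern: the literal '7o', then one or more of a literal 'g', then one or more of one of [sza8] (captured as 'word'); then whitespace (captured as 'tag'); then one or more of a digit; then anchored at the end.
Unlike `match`, `search` isn't anchored — it looks for the pattern anywhere in the string.
The match spans [13:22] → '7ogggs 26'.
Captured: group 1 = '7ogggs', group 2 = ' '.

('7ogggs', ' ')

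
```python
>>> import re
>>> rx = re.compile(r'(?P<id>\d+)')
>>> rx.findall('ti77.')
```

['77']

This matches one or more of a digit (captured as 'id').
With a single group, `findall` returns only what that group captured — 1 item.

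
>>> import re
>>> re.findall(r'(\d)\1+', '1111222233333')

A backreference is literal: `\1` must see the identical characters the first group matched.
Matches: at [0:4] match '1111', group 1 = '1'; at [4:8] match '2222', group 1 = '2'; at [8:13] match '33333', group 1 = '3'.
`findall` collects group 1 from each match (3 total).

['1', '2', '3']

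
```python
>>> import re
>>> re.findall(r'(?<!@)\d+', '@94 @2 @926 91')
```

['4', '26', '91']

Because the assertion is negative and zero-width, positions next to the forbidden text are skipped.
Walking the string: at [2:3] → '4'; at [9:11] → '26'; at [12:14] → '91'.
No capturing groups, so `findall` returns the 3 full match strings.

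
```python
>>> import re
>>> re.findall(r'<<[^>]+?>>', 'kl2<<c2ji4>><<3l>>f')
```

['<<c2ji4>>', '<<3l>>']

Scanning left to right: at [3:12] → '<<c2ji4>>'; at [12:18] → '<<3l>>'.
`findall` yields the raw match text (2 of them) because the pattern has no groups.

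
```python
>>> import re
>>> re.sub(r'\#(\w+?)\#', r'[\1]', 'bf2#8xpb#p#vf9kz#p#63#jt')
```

'bf2[8xpb]p[vf9kz]p[63]jt'

Matches: at [3:9] → '#8xpb#'; at [10:17] → '#vf9kz#'; at [18:22] → '#63#'.
`\1` in the replacement pulls in group 1's text for each match.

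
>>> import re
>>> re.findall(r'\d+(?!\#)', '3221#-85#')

The negative lookahead/lookbehind blocks any match where the forbidden context is present.
Walking the string: at [0:3] → '322'; at [6:7] → '8'.
`findall` yields the raw match text (2 of them) because the pattern has no groups.

['322', '8']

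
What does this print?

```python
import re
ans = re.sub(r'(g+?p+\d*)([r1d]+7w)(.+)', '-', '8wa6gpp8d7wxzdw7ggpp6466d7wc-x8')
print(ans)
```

Each match is replaced by '-'.

8wa6-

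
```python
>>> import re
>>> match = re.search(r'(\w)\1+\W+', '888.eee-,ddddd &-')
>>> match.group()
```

'888.'

`\1` has to match the exact text group 1 already captured.
`search` walks the string left to right and returns the first match it finds.
The match spans [0:4] → '888.'.
Captured: group 1 = '8'.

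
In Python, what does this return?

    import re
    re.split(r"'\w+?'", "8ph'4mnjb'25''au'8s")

Matches to split on: at [3:10] → "'4mnjb'"; at [13:17] → "'au'".
Splitting on the pattern gives 3 pieces.

['8ph', "25'", '8s']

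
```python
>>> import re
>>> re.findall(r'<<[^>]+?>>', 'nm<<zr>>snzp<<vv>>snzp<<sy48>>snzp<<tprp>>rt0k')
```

['<<zr>>', '<<vv>>', '<<sy48>>', '<<tprp>>']

Since nothing is captured, `findall` lists the 4 matched substrings directly.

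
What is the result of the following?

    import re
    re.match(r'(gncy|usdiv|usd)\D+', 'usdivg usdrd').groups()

Alternation tries branches left to right and keeps the first one that lets the overall match succeed at that position.
With `match`, the pattern is implicitly anchored at the beginning.
The match spans [0:12] → 'usdivg usdrd'.
Captured: group 1 = 'usdiv'.

('usdiv',)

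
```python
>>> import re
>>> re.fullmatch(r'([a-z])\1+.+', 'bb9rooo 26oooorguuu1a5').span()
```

(0, 22)

A backreference is literal: `\1` must see the identical characters the first group matched.
`re.fullmatch` is like wrapping the pattern in `^…$` (in single-line mode).
The match spans [0:22] → 'bb9rooo 26oooorguuu1a5'.
Captured: group 1 = 'b'.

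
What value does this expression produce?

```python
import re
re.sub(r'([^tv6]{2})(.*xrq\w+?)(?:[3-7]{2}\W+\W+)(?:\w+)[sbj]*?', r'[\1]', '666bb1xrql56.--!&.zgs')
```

The pattern matches exactly 2 of any character except [tv6] (captured); then zero or more of any character, then the literal 'xrq', then one or more of a word character (lazy) (captured); then exactly 2 of a character in [3-7], then one or more of a non-word character, then one or more of a non-word character (non-capturing group); then one or more of a word character (non-capturing group); then zero or more of one of [sbj] (lazy).
Each match is replaced using the text its own group 1 captured.

'666[bb]'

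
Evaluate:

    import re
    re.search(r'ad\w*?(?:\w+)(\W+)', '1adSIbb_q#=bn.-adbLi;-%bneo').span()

The pattern matches the literal 'ad', then zero or more of a word character (lazy); then one or more of a word character (non-capturing group); then one or more of a non-word character (captured).
`search` walks the string left to right and returns the first match it finds.
The match spans [1:11] → 'adSIbb_q#='.
Captured: group 1 = '#='.

(1, 11)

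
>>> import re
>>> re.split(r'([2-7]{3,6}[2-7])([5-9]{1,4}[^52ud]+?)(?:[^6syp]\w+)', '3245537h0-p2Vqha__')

['', '324553', '7h0', '']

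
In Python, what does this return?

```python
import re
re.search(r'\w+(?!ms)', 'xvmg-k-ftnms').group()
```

`(?!…)`/`(?<!…)` only lets a position through if the neighbouring text does NOT match; no characters are consumed.
The match spans [0:4] → 'xvmg'.

'xvmg'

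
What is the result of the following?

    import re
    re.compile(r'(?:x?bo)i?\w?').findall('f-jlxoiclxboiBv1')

['xboiB']

The pattern matches optionally the literal 'x', then the literal 'bo' (non-capturing group); then optionally a literal 'i', then optionally a word character.
Matches: at [9:14] → 'xboiB'.
With no groups in the pattern, `findall` gives back each whole match — 1 here.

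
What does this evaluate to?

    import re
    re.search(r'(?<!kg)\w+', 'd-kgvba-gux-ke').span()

The negative lookaround is zero-width — it rules out positions where the adjacent text would match, without consuming anything.
`re.search` tries every starting position until one works.
The match spans [0:1] → 'd'.

(0, 1)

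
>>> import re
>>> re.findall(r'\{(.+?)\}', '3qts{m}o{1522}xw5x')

['m', '1522']

A non-greedy quantifier consumes as few characters as it can — just enough that the remainder of the pattern still matches from where it stops; whatever follows it matches normally.
With a single group, `findall` returns only what that group captured — 2 items.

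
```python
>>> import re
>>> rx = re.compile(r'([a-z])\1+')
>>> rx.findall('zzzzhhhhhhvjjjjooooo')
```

['z', 'h', 'j', 'o']

A backreference is literal: `\1` must see the identical characters the first group matched.
`findall` collects group 1 from each match (4 total).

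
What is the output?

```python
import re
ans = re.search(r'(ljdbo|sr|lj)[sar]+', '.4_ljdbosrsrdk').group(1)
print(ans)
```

ljdbo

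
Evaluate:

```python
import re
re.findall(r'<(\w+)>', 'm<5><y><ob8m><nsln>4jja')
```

With a single group, `findall` returns only what that group captured — 4 items.

['5', 'y', 'ob8m', 'nsln']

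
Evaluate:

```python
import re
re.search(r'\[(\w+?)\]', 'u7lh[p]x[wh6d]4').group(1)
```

The match spans [4:7] → '[p]'.
Captured: group 1 = 'p'.

'p'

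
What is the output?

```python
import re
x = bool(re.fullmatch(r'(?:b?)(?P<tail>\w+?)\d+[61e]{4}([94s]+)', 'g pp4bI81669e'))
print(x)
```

`re.fullmatch` is like wrapping the pattern in `^…$` (in single-line mode).
Here the string isn't matched end-to-end, so the call returns None, and `bool(None)` is False.

False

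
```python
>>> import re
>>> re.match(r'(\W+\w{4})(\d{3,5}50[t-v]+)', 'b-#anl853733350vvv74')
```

Pattern: one or more of a non-word character, then exactly 4 of a word character (captured); then 3 to 5 of a digit, then the literal '50', then one or more of a character in [t-v] (captured).
`match` is anchored at position 0; if the pattern doesn't fit there, it returns None.
Here position 0 doesn't satisfy it, so the call returns None.

None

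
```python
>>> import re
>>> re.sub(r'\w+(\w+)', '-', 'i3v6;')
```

Pattern: one or more of a word character; then one or more of a word character (captured).
Matches: at [0:4] → 'i3v6'.
`sub` substitutes '-' at each match site.

'-;'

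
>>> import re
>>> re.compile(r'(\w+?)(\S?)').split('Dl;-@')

Pattern: one or more of a word character (lazy) (captured); then optionally a non-whitespace character (captured).
A non-greedy quantifier consumes as few characters as it can — just enough that the remainder of the pattern still matches from where it stops; whatever follows it matches normally.
Matches to split on: at [0:2] → 'Dl'.
The group in the pattern means `split` returns the separators' captures alongside the pieces.

['', 'D', 'l', ';-@']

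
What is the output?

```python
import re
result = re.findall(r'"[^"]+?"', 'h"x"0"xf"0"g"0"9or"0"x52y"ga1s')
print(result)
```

['"x"', '"xf"', '"g"', '"9or"', '"x52y"']

Scanning left to right: at [1:4] → '"x"'; at [5:9] → '"xf"'; at [10:13] → '"g"'; at [14:19] → '"9or"'; at [20:26] → '"x52y"'.
With no groups in the pattern, `findall` gives back each whole match — 5 here.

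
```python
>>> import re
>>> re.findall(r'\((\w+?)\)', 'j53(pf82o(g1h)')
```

['g1h']

Walking the string: at [9:14] match '(g1h)', group 1 = 'g1h'.
One capturing group, so `findall` returns just the captured substring from the one match — 1 in all.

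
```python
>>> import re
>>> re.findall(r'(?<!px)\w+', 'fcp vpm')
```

['fcp', 'vpm']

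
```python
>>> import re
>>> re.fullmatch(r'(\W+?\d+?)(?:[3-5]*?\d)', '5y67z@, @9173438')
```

None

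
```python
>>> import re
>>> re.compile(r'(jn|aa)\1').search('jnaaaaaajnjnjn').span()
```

The backreference `\1` re-matches whatever the first group consumed, character for character.
The match spans [2:6] → 'aaaa'.

(2, 6)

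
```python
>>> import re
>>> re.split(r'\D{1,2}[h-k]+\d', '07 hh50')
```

['07', '0']

Each match becomes a cut point; 2 segments remain.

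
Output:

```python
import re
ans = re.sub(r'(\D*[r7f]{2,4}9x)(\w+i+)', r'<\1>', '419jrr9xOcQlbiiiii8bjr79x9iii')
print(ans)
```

Pattern: zero or more of a non-digit, then 2 to 4 of one of [r7f], then the literal '9x' (captured); then one or more of a word character, then one or more of the literal 'i' (captured).
`\1` in the replacement pulls in group 1's text for each match.

419<jrr9x>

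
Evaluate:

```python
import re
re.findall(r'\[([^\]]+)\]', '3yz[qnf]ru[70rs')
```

`findall` collects group 1 from the one match (1 total).

['qnf']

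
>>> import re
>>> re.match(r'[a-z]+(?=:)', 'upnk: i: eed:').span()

`re.match` won't scan ahead — the pattern has to work from the very first character.
The match spans [0:4] → 'upnk'.

(0, 4)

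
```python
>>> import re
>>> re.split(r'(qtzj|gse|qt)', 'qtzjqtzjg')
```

['', 'qtzj', '', 'qtzj', 'g']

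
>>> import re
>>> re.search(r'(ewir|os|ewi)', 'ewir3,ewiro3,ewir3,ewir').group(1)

'ewir'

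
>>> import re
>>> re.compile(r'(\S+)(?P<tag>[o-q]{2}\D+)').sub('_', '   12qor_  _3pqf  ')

'   __'

This matches one or more of a non-whitespace character (captured); then exactly 2 of a character in [o-q], then one or more of a non-digit (captured as 'tag').
Matches: at [3:12] → '12qor_  _'; at [12:18] → '3pqf  '.
Each match is replaced by '_'.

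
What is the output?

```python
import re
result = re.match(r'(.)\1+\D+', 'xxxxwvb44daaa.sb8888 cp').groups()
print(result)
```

('x',)

The match spans [0:7] → 'xxxxwvb'.
Captured: group 1 = 'x'.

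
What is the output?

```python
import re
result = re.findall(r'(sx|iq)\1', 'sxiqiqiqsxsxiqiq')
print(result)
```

['iq', 'sx', 'iq']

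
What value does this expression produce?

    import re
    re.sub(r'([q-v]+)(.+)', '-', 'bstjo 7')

This matches one or more of a character in [q-v] (captured); then one or more of any character (captured).
Matches: at [1:7] → 'stjo 7'.
`sub` substitutes '-' at each match site.

'b-'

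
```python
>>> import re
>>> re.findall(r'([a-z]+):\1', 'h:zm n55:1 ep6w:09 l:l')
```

['l']

`\1` has to match the exact text group 1 already captured.
Matches: at [19:22] match 'l:l', group 1 = 'l'.
One capturing group, so `findall` returns just the captured substring from the one match — 1 in all.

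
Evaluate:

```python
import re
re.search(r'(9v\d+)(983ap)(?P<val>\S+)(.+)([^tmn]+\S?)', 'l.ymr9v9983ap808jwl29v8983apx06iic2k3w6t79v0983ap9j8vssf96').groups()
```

The match spans [5:58] → '9v9983ap808jwl29v8983apx06iic2k3w6t79v0983ap9j8vssf96'.
Captured: group 1 = '9v9', group 2 = '983ap', group 3 = '808jwl29v8983apx06iic2k3w6t79v0983ap9j8vssf', group 4 = '9', group 5 = '6'.

('9v9', '983ap', '808jwl29v8983apx06iic2k3w6t79v0983ap9j8vssf', '9', '6')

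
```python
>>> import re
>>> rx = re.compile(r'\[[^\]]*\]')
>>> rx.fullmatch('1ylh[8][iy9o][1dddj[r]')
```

`fullmatch` succeeds only if the pattern covers the string from start to end.
Here the string isn't matched end-to-end, so the call returns None.

None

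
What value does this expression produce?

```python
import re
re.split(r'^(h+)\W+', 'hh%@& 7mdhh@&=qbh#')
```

Pattern: anchored at the start of the string; then one or more of a literal 'h' (captured); then one or more of a non-word character.
The group in the pattern means `split` returns the separators' captures alongside the pieces.

['', 'hh', '7mdhh@&=qbh#']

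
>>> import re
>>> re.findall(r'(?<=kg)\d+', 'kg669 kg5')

['669', '5']

The positive lookaround only admits positions where the adjacent text matches; those characters stay outside the span.
Scanning left to right: at [2:5] → '669'; at [8:9] → '5'.
`findall` yields the raw match text (2 of them) because the pattern has no groups.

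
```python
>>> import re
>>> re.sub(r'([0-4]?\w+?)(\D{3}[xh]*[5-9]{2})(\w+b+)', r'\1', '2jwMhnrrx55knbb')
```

'2jwMh'

The pattern matches optionally a character in [0-4], then one or more of a word character (lazy) (captured); then exactly 3 of a non-digit, then zero or more of one of [xh], then exactly 2 of a character in [5-9] (captured); then one or more of a word character, then one or more of the literal 'b' (captured).
Matches: at [0:15] → '2jwMhnrrx55knbb'.
`\1` in the replacement pulls in group 1's text for each match.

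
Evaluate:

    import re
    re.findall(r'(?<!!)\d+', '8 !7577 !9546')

['8', '577', '546']

The negative lookaround is zero-width — it rules out positions where the adjacent text would match, without consuming anything.
Walking the string: at [0:1] → '8'; at [4:7] → '577'; at [10:13] → '546'.
`findall` yields the raw match text (3 of them) because the pattern has no groups.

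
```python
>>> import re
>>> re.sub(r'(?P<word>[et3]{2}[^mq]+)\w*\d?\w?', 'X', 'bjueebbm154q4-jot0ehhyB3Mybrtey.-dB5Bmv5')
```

'bjuX-jot0ehhyB3MybrX'

Pattern: exactly 2 of one of [et3], then one or more of any character except [mq] (captured as 'word'); then zero or more of a word character, then optionally a digit, then optionally a word character.
Matches: at [3:13] → 'eebbm154q4'; at [28:40] → 'tey.-dB5Bmv5'.
`sub` substitutes 'X' at each match site.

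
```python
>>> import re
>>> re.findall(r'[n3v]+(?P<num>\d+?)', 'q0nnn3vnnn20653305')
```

['2', '0']

The pattern matches one or more of one of [n3v]; then one or more of a digit (lazy) (captured as 'num').
With the lazy modifier that quantifier settles for the fewest repetitions that let the rest of the pattern succeed (the atoms after it are unaffected and can still be greedy).
Walking the string: at [2:11] match 'nnn3vnnn2', group 1 = '2'; at [14:17] match '330', group 1 = '0'.
Because there's exactly one group, `findall` drops the full match and keeps group 1 from each hit.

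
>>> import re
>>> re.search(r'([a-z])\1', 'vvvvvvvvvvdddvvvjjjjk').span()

`\1` is not a pattern — it's the concrete string captured by group 1, re-applied verbatim.
The match spans [0:2] → 'vv'.

(0, 2)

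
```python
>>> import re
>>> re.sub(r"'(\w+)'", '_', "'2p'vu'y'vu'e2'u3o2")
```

'_vu_vu_u3o2'

Every occurrence is swapped for '_'.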